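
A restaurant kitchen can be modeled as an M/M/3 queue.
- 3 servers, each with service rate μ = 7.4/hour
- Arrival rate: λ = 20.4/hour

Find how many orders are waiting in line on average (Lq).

Traffic intensity: ρ = λ/(cμ) = 20.4/(3×7.4) = 0.9189
Since ρ = 0.9189 < 1, system is stable.
Offered load a = λ/μ = cρ = 20.4/7.4 = 2.7568
P₀ = [ Σₙ₌₀^2 aⁿ/n! + a^3/(3!(1-ρ)) ]⁻¹
Σ = a^0/0! + a^1/1! + a^2/2! = 1.00000 + 2.75676 + 3.79985 = 7.5566
a^3/(3!(1-ρ)) = 20.9505/(6 × 0.081081) = 43.0650
P₀ = 1/(7.5566 + 43.0650) = 0.01975
Lq = P₀·a^3·ρ / (3!(1-ρ)²) = 0.0197544 × 20.9505 × 0.918919 / (6 × 0.00657414) = 9.6415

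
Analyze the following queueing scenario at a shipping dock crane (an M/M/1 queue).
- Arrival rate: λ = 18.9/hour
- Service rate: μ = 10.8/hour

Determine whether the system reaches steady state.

Stability requires ρ = λ/(cμ) < 1
ρ = 18.9/(1 × 10.8) = 18.9/10.80 = 1.7500
Since 1.7500 ≥ 1, the system is UNSTABLE.
Queue grows without bound. Need μ > λ = 18.9.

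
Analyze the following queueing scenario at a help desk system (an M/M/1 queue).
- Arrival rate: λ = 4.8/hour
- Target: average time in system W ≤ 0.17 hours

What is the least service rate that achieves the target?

For M/M/1: W = 1/(μ-λ)
Need W ≤ 0.17, so 1/(μ-λ) ≤ 0.17
μ - λ ≥ 1/0.17 = 5.8824
μ ≥ 4.8 + 5.8824 = 10.6824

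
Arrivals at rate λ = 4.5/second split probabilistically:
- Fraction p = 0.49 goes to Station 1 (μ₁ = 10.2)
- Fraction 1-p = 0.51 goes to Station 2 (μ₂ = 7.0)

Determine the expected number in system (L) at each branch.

Effective rates: λ₁ = 4.5×0.49 = 2.205, λ₂ = 4.5×0.51 = 2.295
Station 1: ρ₁ = 2.205/10.2 = 0.2162, L₁ = ρ₁/(1-ρ₁) = 0.2162/(1-0.2162) = 0.2758
Station 2: ρ₂ = 2.295/7.0 = 0.32786, L₂ = ρ₂/(1-ρ₂) = 0.32786/(1-0.32786) = 0.4878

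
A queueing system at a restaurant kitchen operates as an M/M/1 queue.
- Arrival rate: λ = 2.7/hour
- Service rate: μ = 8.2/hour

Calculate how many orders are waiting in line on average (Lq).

ρ = λ/μ = 2.7/8.2 = 0.3293
For M/M/1: Lq = λ²/(μ(μ-λ))
Lq = 7.29/(8.2 × 5.50)
Lq = 0.1616 orders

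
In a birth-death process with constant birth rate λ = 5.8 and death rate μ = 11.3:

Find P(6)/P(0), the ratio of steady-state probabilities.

For constant rates: P(n)/P(0) = (λ/μ)^n
P(6)/P(0) = (5.8/11.3)^6 = 0.5133^6 = 0.01829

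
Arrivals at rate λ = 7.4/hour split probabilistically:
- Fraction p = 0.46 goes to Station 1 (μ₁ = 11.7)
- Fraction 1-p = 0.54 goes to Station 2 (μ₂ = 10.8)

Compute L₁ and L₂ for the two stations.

Effective rates: λ₁ = 7.4×0.46 = 3.404, λ₂ = 7.4×0.54 = 3.996
Station 1: ρ₁ = 3.404/11.7 = 0.29094, L₁ = ρ₁/(1-ρ₁) = 0.29094/(1-0.29094) = 0.4103
Station 2: ρ₂ = 3.996/10.8 = 0.3700, L₂ = ρ₂/(1-ρ₂) = 0.3700/(1-0.3700) = 0.5873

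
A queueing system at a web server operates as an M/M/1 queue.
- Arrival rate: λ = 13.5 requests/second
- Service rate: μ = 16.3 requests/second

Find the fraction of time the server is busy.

Server utilization: ρ = λ/μ
ρ = 13.5/16.3 = 0.8282
The server is busy 82.82% of the time.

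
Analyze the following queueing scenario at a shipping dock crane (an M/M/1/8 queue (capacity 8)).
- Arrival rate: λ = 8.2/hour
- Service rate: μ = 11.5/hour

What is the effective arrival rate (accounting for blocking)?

ρ = λ/μ = 8.2/11.5 = 0.713043
P₀ = (1-ρ)/(1-ρ^(K+1)) = (1-0.713043)/(1-0.713043^9) = 0.2870/0.9524 = 0.3013
P_K = P₀×ρ^K = 0.3013 × 0.713043^8 = 0.3013 × 0.06682 = 0.02013
λ_eff = λ(1-P_K) = 8.2 × (1 - 0.02013) = 8.2 × 0.97987 = 8.0349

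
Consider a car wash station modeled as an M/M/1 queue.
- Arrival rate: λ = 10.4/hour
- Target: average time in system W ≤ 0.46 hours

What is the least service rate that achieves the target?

For M/M/1: W = 1/(μ-λ)
Need W ≤ 0.46, so 1/(μ-λ) ≤ 0.46
μ - λ ≥ 1/0.46 = 2.1739
μ ≥ 10.4 + 2.1739 = 12.5739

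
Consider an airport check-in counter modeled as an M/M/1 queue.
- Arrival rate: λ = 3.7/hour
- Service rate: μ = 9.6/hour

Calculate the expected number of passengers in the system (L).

ρ = λ/μ = 3.7/9.6 = 0.3854
For M/M/1: L = λ/(μ-λ)
L = 3.7/(9.6-3.7) = 3.7/5.90
L = 0.6271 passengers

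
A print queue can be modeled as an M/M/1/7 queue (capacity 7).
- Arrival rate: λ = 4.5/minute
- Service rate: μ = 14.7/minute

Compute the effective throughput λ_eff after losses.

ρ = λ/μ = 4.5/14.7 = 0.30612
P₀ = (1-ρ)/(1-ρ^(K+1)) = (1-0.30612)/(1-0.30612^8) = 0.69388/0.99992 = 0.6939
P_K = P₀×ρ^K = 0.6939 × 0.30612^7 = 0.6939 × 0.0002519 = 0.0001748
λ_eff = λ(1-P_K) = 4.5 × (1 - 0.0001748) = 4.5 × 0.99983 = 4.4992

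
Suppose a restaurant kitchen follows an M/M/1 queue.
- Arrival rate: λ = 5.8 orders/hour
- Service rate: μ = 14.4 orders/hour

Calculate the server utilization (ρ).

Server utilization: ρ = λ/μ
ρ = 5.8/14.4 = 0.4028
The server is busy 40.28% of the time.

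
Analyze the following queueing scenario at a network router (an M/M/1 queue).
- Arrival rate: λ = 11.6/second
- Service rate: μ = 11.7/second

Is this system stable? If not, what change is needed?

Stability requires ρ = λ/(cμ) < 1
ρ = 11.6/(1 × 11.7) = 11.6/11.70 = 0.9915
Since 0.9915 < 1, the system is STABLE.
The server is busy 99.15% of the time.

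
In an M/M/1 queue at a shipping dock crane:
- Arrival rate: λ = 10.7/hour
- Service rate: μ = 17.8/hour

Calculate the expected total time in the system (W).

First, compute utilization: ρ = λ/μ = 10.7/17.8 = 0.6011
For M/M/1: W = 1/(μ-λ)
W = 1/(17.8-10.7) = 1/7.10
W = 0.1408 hours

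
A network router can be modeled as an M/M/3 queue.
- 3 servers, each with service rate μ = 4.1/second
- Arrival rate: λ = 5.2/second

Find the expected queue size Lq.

Traffic intensity: ρ = λ/(cμ) = 5.2/(3×4.1) = 0.4228
Since ρ = 0.4228 < 1, system is stable.
Offered load a = λ/μ = cρ = 5.2/4.1 = 1.2683
P₀ = [ Σₙ₌₀^2 aⁿ/n! + a^3/(3!(1-ρ)) ]⁻¹
Σ = a^0/0! + a^1/1! + a^2/2! = 1.0000 + 1.2683 + 0.8043 = 3.0726
a^3/(3!(1-ρ)) = 2.0401/(6 × 0.5772) = 0.5891
P₀ = 1/(3.0726 + 0.5891) = 0.2731
Lq = P₀·a^3·ρ / (3!(1-ρ)²) = 0.2731 × 2.0401 × 0.4228 / (6 × 0.3332) = 0.1178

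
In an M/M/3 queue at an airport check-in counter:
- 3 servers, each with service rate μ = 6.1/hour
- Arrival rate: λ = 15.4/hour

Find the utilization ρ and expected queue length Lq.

Traffic intensity: ρ = λ/(cμ) = 15.4/(3×6.1) = 0.8415
Since ρ = 0.8415 < 1, system is stable.
Offered load a = λ/μ = cρ = 15.4/6.1 = 2.5246
P₀ = [ Σₙ₌₀^2 aⁿ/n! + a^3/(3!(1-ρ)) ]⁻¹
Σ = a^0/0! + a^1/1! + a^2/2! = 1.0000 + 2.5246 + 3.1868 = 6.7114
a^3/(3!(1-ρ)) = 16.0906/(6 × 0.15847) = 16.9229
P₀ = 1/(6.7114 + 16.9229) = 0.04231
Lq = P₀·a^3·ρ / (3!(1-ρ)²) = 0.0423115 × 16.0906 × 0.841530 / (6 × 0.0251127) = 3.8024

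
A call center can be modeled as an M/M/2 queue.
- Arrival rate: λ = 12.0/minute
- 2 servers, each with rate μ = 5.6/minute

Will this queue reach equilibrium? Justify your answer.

Stability requires ρ = λ/(cμ) < 1
ρ = 12.0/(2 × 5.6) = 12.0/11.20 = 1.0714
Since 1.0714 ≥ 1, the system is UNSTABLE.
Need c > λ/μ = 12.0/5.6 = 2.14.
Minimum servers needed: c = 3.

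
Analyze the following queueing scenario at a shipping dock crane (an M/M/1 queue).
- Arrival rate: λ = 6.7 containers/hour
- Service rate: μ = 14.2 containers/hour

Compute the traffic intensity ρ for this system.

Server utilization: ρ = λ/μ
ρ = 6.7/14.2 = 0.4718
The server is busy 47.18% of the time.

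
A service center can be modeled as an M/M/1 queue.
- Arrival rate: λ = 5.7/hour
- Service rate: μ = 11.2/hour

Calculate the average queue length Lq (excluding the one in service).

ρ = λ/μ = 5.7/11.2 = 0.5089
For M/M/1: Lq = λ²/(μ(μ-λ))
Lq = 32.49/(11.2 × 5.50)
Lq = 0.5274 customers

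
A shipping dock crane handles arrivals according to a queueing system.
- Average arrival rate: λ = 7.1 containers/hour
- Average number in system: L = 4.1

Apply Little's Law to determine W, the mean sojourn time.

Little's Law: L = λW, so W = L/λ
W = 4.1/7.1 = 0.5775 hours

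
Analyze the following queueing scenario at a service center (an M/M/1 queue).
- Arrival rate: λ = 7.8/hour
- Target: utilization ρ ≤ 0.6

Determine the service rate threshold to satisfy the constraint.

ρ = λ/μ, so μ = λ/ρ
μ ≥ 7.8/0.6 = 13.0000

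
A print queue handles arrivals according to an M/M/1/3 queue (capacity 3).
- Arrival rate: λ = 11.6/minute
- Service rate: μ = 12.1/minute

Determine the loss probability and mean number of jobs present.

ρ = λ/μ = 11.6/12.1 = 0.9587
P₀ = (1-ρ)/(1-ρ^(K+1)) = (1-0.9587)/(1-0.9587^4) = 0.041300/0.15524 = 0.2660
P_K = P₀×ρ^K = 0.2660 × 0.9587^3 = 0.2660 × 0.8811 = 0.2344
Blocking probability P_3 = 0.2344 (23.44%)
L = ρ[1 - (K+1)ρ^K + Kρ^(K+1)] / [(1-ρ)(1-ρ^(K+1))]
L = 0.9587 × (1 - 4×0.8811466 + 3×0.8447553) / ((1 - 0.9587) × (1 - 0.8447553)) = 1.4473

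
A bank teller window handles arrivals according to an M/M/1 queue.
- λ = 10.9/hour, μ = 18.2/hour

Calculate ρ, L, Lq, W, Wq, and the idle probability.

Step 1: ρ = λ/μ = 10.9/18.2 = 0.5989
Step 2: L = λ/(μ-λ) = 10.9/7.30 = 1.4932
Step 3: Lq = λ²/(μ(μ-λ)) = 118.81/(18.2×7.30) = 0.8942
Step 4: W = 1/(μ-λ) = 1/7.30 = 0.13699
Step 5: Wq = λ/(μ(μ-λ)) = 10.9/(18.2×7.30) = 0.08204
Step 6: P(0) = 1-ρ = 0.4011
Verify: L = λW = 10.9×0.13699 = 1.4932 ✔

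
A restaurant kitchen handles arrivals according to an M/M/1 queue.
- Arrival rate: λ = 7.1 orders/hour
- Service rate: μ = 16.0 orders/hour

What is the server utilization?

Server utilization: ρ = λ/μ
ρ = 7.1/16.0 = 0.4437
The server is busy 44.38% of the time.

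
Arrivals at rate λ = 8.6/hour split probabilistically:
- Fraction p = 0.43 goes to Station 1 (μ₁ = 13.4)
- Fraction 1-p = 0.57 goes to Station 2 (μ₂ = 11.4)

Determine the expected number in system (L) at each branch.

Effective rates: λ₁ = 8.6×0.43 = 3.698, λ₂ = 8.6×0.57 = 4.902
Station 1: ρ₁ = 3.698/13.4 = 0.2760, L₁ = ρ₁/(1-ρ₁) = 0.2760/(1-0.2760) = 0.3812
Station 2: ρ₂ = 4.902/11.4 = 0.4300, L₂ = ρ₂/(1-ρ₂) = 0.4300/(1-0.4300) = 0.7544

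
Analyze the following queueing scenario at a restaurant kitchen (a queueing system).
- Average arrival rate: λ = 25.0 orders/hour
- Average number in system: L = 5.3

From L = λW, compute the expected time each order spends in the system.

Little's Law: L = λW, so W = L/λ
W = 5.3/25.0 = 0.2120 hours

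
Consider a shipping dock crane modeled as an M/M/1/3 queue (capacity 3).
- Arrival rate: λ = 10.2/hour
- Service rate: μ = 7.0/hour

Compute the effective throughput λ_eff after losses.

ρ = λ/μ = 10.2/7.0 = 1.457143
P₀ = (1-ρ)/(1-ρ^(K+1)) = (1-1.457143)/(1-1.457143^4) = -0.4571/-3.5083 = 0.1303
P_K = P₀×ρ^K = 0.130305 × 1.457143^3 = 0.130305 × 3.09390 = 0.4032
λ_eff = λ(1-P_K) = 10.2 × (1 - 0.40315) = 10.2 × 0.59685 = 6.0879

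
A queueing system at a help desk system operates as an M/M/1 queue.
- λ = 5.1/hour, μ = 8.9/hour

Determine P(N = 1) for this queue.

ρ = λ/μ = 5.1/8.9 = 0.5730
P(n) = (1-ρ)ρⁿ
P(1) = (1-0.5730) × 0.5730^1
P(1) = 0.4270 × 0.5730
P(1) = 0.2447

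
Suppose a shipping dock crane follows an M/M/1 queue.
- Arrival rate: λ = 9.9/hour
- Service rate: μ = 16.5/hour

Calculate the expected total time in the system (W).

First, compute utilization: ρ = λ/μ = 9.9/16.5 = 0.6000
For M/M/1: W = 1/(μ-λ)
W = 1/(16.5-9.9) = 1/6.60
W = 0.1515 hours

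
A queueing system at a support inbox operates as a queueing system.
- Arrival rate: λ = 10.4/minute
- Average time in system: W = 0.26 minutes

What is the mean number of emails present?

Little's Law: L = λW
L = 10.4 × 0.26 = 2.7040 emails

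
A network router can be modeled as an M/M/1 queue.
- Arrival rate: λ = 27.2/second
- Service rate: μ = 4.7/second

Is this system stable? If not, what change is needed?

Stability requires ρ = λ/(cμ) < 1
ρ = 27.2/(1 × 4.7) = 27.2/4.70 = 5.7872
Since 5.7872 ≥ 1, the system is UNSTABLE.
Queue grows without bound. Need μ > λ = 27.2.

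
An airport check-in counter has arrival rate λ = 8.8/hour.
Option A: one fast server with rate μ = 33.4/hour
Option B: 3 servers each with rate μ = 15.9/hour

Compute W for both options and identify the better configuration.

Option A: single server μ = 33.4 (M/M/1)
  ρ_A = 8.8/33.4 = 0.2635
  W_A = 1/(μ-λ) = 1/(33.4-8.8) = 1/24.60 = 0.04065

Option B: 3 servers μ = 15.9 (M/M/3)
  ρ_B = λ/(cμ) = 8.8/(3×15.9) = 0.1845
  Offered load a = λ/μ = cρ = 8.8/15.9 = 0.5535
  P₀ = [ Σₙ₌₀^2 aⁿ/n! + a^3/(3!(1-ρ)) ]⁻¹
  Σ = a^0/0! + a^1/1! + a^2/2! = 1.0000 + 0.55346 + 0.15316 = 1.7066
  a^3/(3!(1-ρ)) = 0.16953/(6 × 0.81551) = 0.03465
  P₀ = 1/(1.7066 + 0.03465) = 0.5743
  Lq = P₀·a^3·ρ / (3!(1-ρ)²) = 0.5743 × 0.1695 × 0.1845 / (6 × 0.6651) = 0.004501
  Wq_B = Lq/λ = 0.004501/8.8 = 0.0005115
  W_B = Wq_B + 1/μ = 0.0005115 + 0.06289 = 0.06340

Since W_A = 0.04065 < W_B = 0.06340, Option A (single fast server) has the shorter time in system.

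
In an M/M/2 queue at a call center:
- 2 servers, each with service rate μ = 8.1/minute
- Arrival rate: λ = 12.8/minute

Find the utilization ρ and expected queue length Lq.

Traffic intensity: ρ = λ/(cμ) = 12.8/(2×8.1) = 0.7901
Since ρ = 0.7901 < 1, system is stable.
Offered load a = λ/μ = cρ = 12.8/8.1 = 1.5802
P₀ = [ Σₙ₌₀^1 aⁿ/n! + a^2/(2!(1-ρ)) ]⁻¹
Σ = a^0/0! + a^1/1! = 1.0000 + 1.5802 = 2.5802
a^2/(2!(1-ρ)) = 2.49718/(2 × 0.209877) = 5.9492
P₀ = 1/(2.5802 + 5.9492) = 0.1172
Lq = P₀·a^2·ρ / (2!(1-ρ)²) = 0.11724 × 2.4972 × 0.79012 / (2 × 0.044048) = 2.6258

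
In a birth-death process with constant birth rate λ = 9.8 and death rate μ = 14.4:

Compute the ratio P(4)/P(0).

For constant rates: P(n)/P(0) = (λ/μ)^n
P(4)/P(0) = (9.8/14.4)^4 = 0.68056^4 = 0.2145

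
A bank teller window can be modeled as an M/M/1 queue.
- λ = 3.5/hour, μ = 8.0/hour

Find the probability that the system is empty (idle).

ρ = λ/μ = 3.5/8.0 = 0.4375
P(0) = 1 - ρ = 1 - 0.4375 = 0.5625
The server is idle 56.25% of the time.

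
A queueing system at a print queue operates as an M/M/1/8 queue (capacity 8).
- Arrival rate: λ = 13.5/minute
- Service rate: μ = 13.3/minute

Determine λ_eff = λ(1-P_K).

ρ = λ/μ = 13.5/13.3 = 1.01504
P₀ = (1-ρ)/(1-ρ^(K+1)) = (1-1.01504)/(1-1.01504^9) = -0.01504/-0.1438 = 0.1046
P_K = P₀×ρ^K = 0.1046 × 1.01504^8 = 0.1046 × 1.1268 = 0.1179
λ_eff = λ(1-P_K) = 13.5 × (1 - 0.11786) = 13.5 × 0.88214 = 11.9089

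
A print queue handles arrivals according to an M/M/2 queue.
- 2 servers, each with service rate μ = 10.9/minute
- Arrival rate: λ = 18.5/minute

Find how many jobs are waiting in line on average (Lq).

Traffic intensity: ρ = λ/(cμ) = 18.5/(2×10.9) = 0.8486
Since ρ = 0.8486 < 1, system is stable.
Offered load a = λ/μ = cρ = 18.5/10.9 = 1.6972
P₀ = [ Σₙ₌₀^1 aⁿ/n! + a^2/(2!(1-ρ)) ]⁻¹
Σ = a^0/0! + a^1/1! = 1.0000 + 1.6972 = 2.6972
a^2/(2!(1-ρ)) = 2.88065/(2 × 0.151376) = 9.5149
P₀ = 1/(2.6972 + 9.5149) = 0.08189
Lq = P₀·a^2·ρ / (2!(1-ρ)²) = 0.0818859 × 2.88065 × 0.848624 / (2 × 0.0229147) = 4.3679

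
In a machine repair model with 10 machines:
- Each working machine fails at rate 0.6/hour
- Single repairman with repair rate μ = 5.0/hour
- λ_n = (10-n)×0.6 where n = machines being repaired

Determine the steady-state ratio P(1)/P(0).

P(1)/P(0) = ∏_{i=0}^{1-1} λ_i/μ_{i+1}
= (10-0)×0.6/5.0
= 1.2000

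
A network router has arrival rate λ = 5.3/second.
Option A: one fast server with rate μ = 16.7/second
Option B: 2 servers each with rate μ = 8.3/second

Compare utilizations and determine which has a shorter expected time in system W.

Option A: single server μ = 16.7 (M/M/1)
  ρ_A = 5.3/16.7 = 0.3174
  W_A = 1/(μ-λ) = 1/(16.7-5.3) = 1/11.40 = 0.08772

Option B: 2 servers μ = 8.3 (M/M/2)
  ρ_B = λ/(cμ) = 5.3/(2×8.3) = 0.3193
  Offered load a = λ/μ = cρ = 5.3/8.3 = 0.6386
  P₀ = [ Σₙ₌₀^1 aⁿ/n! + a^2/(2!(1-ρ)) ]⁻¹
  Σ = a^0/0! + a^1/1! = 1.0000 + 0.6386 = 1.6386
  a^2/(2!(1-ρ)) = 0.4078/(2 × 0.6807) = 0.2995
  P₀ = 1/(1.6386 + 0.2995) = 0.5160
  Lq = P₀·a^2·ρ / (2!(1-ρ)²) = 0.51598 × 0.40775 × 0.31928 / (2 × 0.46338) = 0.07248
  Wq_B = Lq/λ = 0.07248/5.3 = 0.01368
  W_B = Wq_B + 1/μ = 0.01368 + 0.1205 = 0.1342

Since W_A = 0.08772 < W_B = 0.1342, Option A (single fast server) has the shorter time in system.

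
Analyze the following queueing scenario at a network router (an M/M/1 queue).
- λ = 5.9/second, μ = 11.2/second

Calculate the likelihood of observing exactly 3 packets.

ρ = λ/μ = 5.9/11.2 = 0.5268
P(n) = (1-ρ)ρⁿ
P(3) = (1-0.5268) × 0.5268^3
P(3) = 0.4732 × 0.1462
P(3) = 0.06918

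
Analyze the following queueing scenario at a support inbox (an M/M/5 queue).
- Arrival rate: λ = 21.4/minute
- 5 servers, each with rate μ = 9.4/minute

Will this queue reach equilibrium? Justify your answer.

Stability requires ρ = λ/(cμ) < 1
ρ = 21.4/(5 × 9.4) = 21.4/47.00 = 0.4553
Since 0.4553 < 1, the system is STABLE.
The servers are busy 45.53% of the time.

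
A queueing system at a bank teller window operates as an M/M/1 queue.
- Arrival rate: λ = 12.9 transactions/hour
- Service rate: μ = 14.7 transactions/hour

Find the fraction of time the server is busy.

Server utilization: ρ = λ/μ
ρ = 12.9/14.7 = 0.8776
The server is busy 87.76% of the time.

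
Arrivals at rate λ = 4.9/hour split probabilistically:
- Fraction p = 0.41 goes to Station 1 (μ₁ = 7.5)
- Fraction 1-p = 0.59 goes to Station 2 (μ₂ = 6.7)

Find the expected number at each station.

Effective rates: λ₁ = 4.9×0.41 = 2.009, λ₂ = 4.9×0.59 = 2.891
Station 1: ρ₁ = 2.009/7.5 = 0.2679, L₁ = ρ₁/(1-ρ₁) = 0.2679/(1-0.2679) = 0.3659
Station 2: ρ₂ = 2.891/6.7 = 0.4315, L₂ = ρ₂/(1-ρ₂) = 0.4315/(1-0.4315) = 0.7590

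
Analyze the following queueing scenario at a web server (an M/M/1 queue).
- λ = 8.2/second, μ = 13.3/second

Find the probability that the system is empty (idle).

ρ = λ/μ = 8.2/13.3 = 0.6165
P(0) = 1 - ρ = 1 - 0.6165 = 0.3835
The server is idle 38.35% of the time.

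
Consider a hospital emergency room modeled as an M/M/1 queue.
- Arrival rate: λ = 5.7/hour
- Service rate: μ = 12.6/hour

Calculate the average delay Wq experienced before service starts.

First, compute utilization: ρ = λ/μ = 5.7/12.6 = 0.4524
For M/M/1: Wq = λ/(μ(μ-λ))
Wq = 5.7/(12.6 × (12.6-5.7))
Wq = 5.7/(12.6 × 6.90)
Wq = 0.06556 hours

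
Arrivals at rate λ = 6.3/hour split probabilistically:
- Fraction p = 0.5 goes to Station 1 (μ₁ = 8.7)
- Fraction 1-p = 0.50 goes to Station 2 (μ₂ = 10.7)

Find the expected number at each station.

Effective rates: λ₁ = 6.3×0.5 = 3.15, λ₂ = 6.3×0.50 = 3.15
Station 1: ρ₁ = 3.15/8.7 = 0.3621, L₁ = ρ₁/(1-ρ₁) = 0.3621/(1-0.3621) = 0.5676
Station 2: ρ₂ = 3.15/10.7 = 0.2944, L₂ = ρ₂/(1-ρ₂) = 0.2944/(1-0.2944) = 0.4172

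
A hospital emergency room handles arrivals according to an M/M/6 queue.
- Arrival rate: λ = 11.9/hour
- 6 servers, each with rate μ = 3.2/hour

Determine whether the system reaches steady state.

Stability requires ρ = λ/(cμ) < 1
ρ = 11.9/(6 × 3.2) = 11.9/19.20 = 0.6198
Since 0.6198 < 1, the system is STABLE.
The servers are busy 61.98% of the time.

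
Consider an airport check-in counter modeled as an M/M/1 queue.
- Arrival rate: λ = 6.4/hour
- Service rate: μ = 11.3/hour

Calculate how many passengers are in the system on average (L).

ρ = λ/μ = 6.4/11.3 = 0.5664
For M/M/1: L = λ/(μ-λ)
L = 6.4/(11.3-6.4) = 6.4/4.90
L = 1.3061 passengers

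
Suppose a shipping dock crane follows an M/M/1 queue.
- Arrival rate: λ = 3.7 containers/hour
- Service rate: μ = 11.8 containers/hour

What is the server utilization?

Server utilization: ρ = λ/μ
ρ = 3.7/11.8 = 0.3136
The server is busy 31.36% of the time.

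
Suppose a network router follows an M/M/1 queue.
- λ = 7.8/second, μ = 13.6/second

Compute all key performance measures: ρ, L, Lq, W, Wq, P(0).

Step 1: ρ = λ/μ = 7.8/13.6 = 0.5735
Step 2: L = λ/(μ-λ) = 7.8/5.80 = 1.3448
Step 3: Lq = λ²/(μ(μ-λ)) = 60.84/(13.6×5.80) = 0.7713
Step 4: W = 1/(μ-λ) = 1/5.80 = 0.17241
Step 5: Wq = λ/(μ(μ-λ)) = 7.8/(13.6×5.80) = 0.09888
Step 6: P(0) = 1-ρ = 0.4265
Verify: L = λW = 7.8×0.17241 = 1.3448 ✔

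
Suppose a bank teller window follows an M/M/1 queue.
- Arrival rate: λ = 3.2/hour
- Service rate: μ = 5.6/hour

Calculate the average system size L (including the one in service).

ρ = λ/μ = 3.2/5.6 = 0.5714
For M/M/1: L = λ/(μ-λ)
L = 3.2/(5.6-3.2) = 3.2/2.40
L = 1.3333 transactions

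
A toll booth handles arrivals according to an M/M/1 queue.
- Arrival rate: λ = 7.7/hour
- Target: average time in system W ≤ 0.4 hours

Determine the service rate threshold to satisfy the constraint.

For M/M/1: W = 1/(μ-λ)
Need W ≤ 0.4, so 1/(μ-λ) ≤ 0.4
μ - λ ≥ 1/0.4 = 2.5000
μ ≥ 7.7 + 2.5000 = 10.2000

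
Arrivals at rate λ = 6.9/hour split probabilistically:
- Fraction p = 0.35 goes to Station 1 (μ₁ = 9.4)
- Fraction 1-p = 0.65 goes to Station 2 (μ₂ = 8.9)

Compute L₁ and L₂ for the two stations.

Effective rates: λ₁ = 6.9×0.35 = 2.415, λ₂ = 6.9×0.65 = 4.485
Station 1: ρ₁ = 2.415/9.4 = 0.2569, L₁ = ρ₁/(1-ρ₁) = 0.2569/(1-0.2569) = 0.3457
Station 2: ρ₂ = 4.485/8.9 = 0.503933, L₂ = ρ₂/(1-ρ₂) = 0.503933/(1-0.503933) = 1.0159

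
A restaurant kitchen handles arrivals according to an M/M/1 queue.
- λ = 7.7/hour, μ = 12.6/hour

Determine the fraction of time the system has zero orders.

ρ = λ/μ = 7.7/12.6 = 0.6111
P(0) = 1 - ρ = 1 - 0.6111 = 0.3889
The server is idle 38.89% of the time.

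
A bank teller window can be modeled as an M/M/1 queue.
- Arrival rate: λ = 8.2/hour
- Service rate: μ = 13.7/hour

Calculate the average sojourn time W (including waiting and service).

First, compute utilization: ρ = λ/μ = 8.2/13.7 = 0.5985
For M/M/1: W = 1/(μ-λ)
W = 1/(13.7-8.2) = 1/5.50
W = 0.1818 hours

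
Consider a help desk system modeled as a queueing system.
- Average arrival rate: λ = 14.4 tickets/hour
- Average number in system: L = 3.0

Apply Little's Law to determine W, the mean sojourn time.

Little's Law: L = λW, so W = L/λ
W = 3.0/14.4 = 0.2083 hours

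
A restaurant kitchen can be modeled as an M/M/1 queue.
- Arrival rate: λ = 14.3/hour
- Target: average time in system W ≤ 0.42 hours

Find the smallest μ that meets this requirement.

For M/M/1: W = 1/(μ-λ)
Need W ≤ 0.42, so 1/(μ-λ) ≤ 0.42
μ - λ ≥ 1/0.42 = 2.3810
μ ≥ 14.3 + 2.3810 = 16.6810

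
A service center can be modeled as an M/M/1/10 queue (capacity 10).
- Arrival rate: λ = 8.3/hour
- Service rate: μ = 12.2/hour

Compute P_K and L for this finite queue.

ρ = λ/μ = 8.3/12.2 = 0.68033
P₀ = (1-ρ)/(1-ρ^(K+1)) = (1-0.68033)/(1-0.68033^11) = 0.3197/0.9855 = 0.3244
P_K = P₀×ρ^K = 0.3244 × 0.68033^10 = 0.3244 × 0.02124 = 0.006890
Blocking probability P_10 = 0.006890 (0.69%)
L = ρ[1 - (K+1)ρ^K + Kρ^(K+1)] / [(1-ρ)(1-ρ^(K+1))]
L = 0.68033 × (1 - 11×0.02124 + 10×0.01445) / ((1 - 0.68033) × (1 - 0.01445)) = 1.9669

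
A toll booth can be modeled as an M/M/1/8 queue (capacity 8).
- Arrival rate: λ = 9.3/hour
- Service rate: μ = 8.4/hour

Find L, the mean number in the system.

ρ = λ/μ = 9.3/8.4 = 1.10714
P₀ = (1-ρ)/(1-ρ^(K+1)) = (1-1.10714)/(1-1.10714^9) = -0.10714/-1.4993 = 0.07146
P_K = P₀×ρ^K = 0.07146 × 1.10714^8 = 0.07146 × 2.2575 = 0.1613
L = ρ[1 - (K+1)ρ^K + Kρ^(K+1)] / [(1-ρ)(1-ρ^(K+1))]
L = 1.10714 × (1 - 9×2.2574614 + 8×2.4993258) / ((1 - 1.10714) × (1 - 2.4993258)) = 4.6691 vehicles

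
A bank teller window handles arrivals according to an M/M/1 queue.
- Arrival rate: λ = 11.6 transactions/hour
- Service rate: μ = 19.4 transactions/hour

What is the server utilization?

Server utilization: ρ = λ/μ
ρ = 11.6/19.4 = 0.5979
The server is busy 59.79% of the time.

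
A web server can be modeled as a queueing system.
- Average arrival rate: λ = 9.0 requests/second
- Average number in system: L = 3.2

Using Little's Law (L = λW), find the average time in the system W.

Little's Law: L = λW, so W = L/λ
W = 3.2/9.0 = 0.3556 seconds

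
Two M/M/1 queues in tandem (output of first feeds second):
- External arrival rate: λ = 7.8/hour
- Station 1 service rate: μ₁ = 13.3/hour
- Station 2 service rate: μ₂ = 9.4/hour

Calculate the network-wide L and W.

By Jackson's theorem, each station behaves as independent M/M/1.
Station 1: ρ₁ = 7.8/13.3 = 0.5865, L₁ = ρ₁/(1-ρ₁) = λ/(μ₁-λ) = 7.8/5.50 = 1.4182
Station 2: ρ₂ = 7.8/9.4 = 0.8298, L₂ = ρ₂/(1-ρ₂) = λ/(μ₂-λ) = 7.8/1.60 = 4.8750
Total: L = L₁ + L₂ = 1.4182 + 4.8750 = 6.2932
W = L/λ = 6.2932/7.8 = 0.8068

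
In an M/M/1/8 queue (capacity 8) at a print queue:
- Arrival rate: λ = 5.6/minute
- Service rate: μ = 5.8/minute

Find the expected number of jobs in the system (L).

ρ = λ/μ = 5.6/5.8 = 0.9655172
P₀ = (1-ρ)/(1-ρ^(K+1)) = (1-0.9655172)/(1-0.9655172^9) = 0.03448/0.2708 = 0.1273
P_K = P₀×ρ^K = 0.12733 × 0.9655172^8 = 0.12733 × 0.75523 = 0.09616
L = ρ[1 - (K+1)ρ^K + Kρ^(K+1)] / [(1-ρ)(1-ρ^(K+1))]
L = 0.9655172 × (1 - 9×0.7552315 + 8×0.7291890) / ((1 - 0.9655172) × (1 - 0.7291890)) = 3.7665 jobs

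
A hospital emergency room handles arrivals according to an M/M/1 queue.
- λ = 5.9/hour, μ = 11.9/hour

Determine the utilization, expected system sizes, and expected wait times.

Step 1: ρ = λ/μ = 5.9/11.9 = 0.4958
Step 2: L = λ/(μ-λ) = 5.9/6.00 = 0.9833
Step 3: Lq = λ²/(μ(μ-λ)) = 34.81/(11.9×6.00) = 0.4875
Step 4: W = 1/(μ-λ) = 1/6.00 = 0.166667
Step 5: Wq = λ/(μ(μ-λ)) = 5.9/(11.9×6.00) = 0.08263
Step 6: P(0) = 1-ρ = 0.5042
Verify: L = λW = 5.9×0.166667 = 0.9833 ✔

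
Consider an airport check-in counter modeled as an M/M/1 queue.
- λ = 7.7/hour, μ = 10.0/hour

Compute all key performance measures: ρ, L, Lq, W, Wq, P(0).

Step 1: ρ = λ/μ = 7.7/10.0 = 0.7700
Step 2: L = λ/(μ-λ) = 7.7/2.30 = 3.3478
Step 3: Lq = λ²/(μ(μ-λ)) = 59.29/(10.0×2.30) = 2.5778
Step 4: W = 1/(μ-λ) = 1/2.30 = 0.43478
Step 5: Wq = λ/(μ(μ-λ)) = 7.7/(10.0×2.30) = 0.3348
Step 6: P(0) = 1-ρ = 0.2300
Verify: L = λW = 7.7×0.43478 = 3.3478 ✔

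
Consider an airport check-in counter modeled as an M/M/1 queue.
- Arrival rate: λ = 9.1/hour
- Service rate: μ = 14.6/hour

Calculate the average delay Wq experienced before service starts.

First, compute utilization: ρ = λ/μ = 9.1/14.6 = 0.6233
For M/M/1: Wq = λ/(μ(μ-λ))
Wq = 9.1/(14.6 × (14.6-9.1))
Wq = 9.1/(14.6 × 5.50)
Wq = 0.1133 hours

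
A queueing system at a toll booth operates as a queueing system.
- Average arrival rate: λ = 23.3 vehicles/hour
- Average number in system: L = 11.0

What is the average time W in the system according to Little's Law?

Little's Law: L = λW, so W = L/λ
W = 11.0/23.3 = 0.4721 hours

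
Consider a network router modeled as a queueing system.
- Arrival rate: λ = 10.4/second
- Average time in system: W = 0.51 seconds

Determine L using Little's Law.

Little's Law: L = λW
L = 10.4 × 0.51 = 5.3040 packets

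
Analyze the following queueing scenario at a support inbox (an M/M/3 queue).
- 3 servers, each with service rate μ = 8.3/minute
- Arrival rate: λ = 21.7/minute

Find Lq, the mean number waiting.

Traffic intensity: ρ = λ/(cμ) = 21.7/(3×8.3) = 0.8715
Since ρ = 0.8715 < 1, system is stable.
Offered load a = λ/μ = cρ = 21.7/8.3 = 2.6145
P₀ = [ Σₙ₌₀^2 aⁿ/n! + a^3/(3!(1-ρ)) ]⁻¹
Σ = a^0/0! + a^1/1! + a^2/2! = 1.0000 + 2.6145 + 3.4177 = 7.0322
a^3/(3!(1-ρ)) = 17.8708/(6 × 0.128514) = 23.1762
P₀ = 1/(7.0322 + 23.1762) = 0.03310
Lq = P₀·a^3·ρ / (3!(1-ρ)²) = 0.03310338 × 17.87084 × 0.8714859 / (6 × 0.01651586) = 5.2027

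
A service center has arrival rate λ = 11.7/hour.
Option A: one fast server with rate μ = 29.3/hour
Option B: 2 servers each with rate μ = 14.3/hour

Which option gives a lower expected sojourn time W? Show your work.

Option A: single server μ = 29.3 (M/M/1)
  ρ_A = 11.7/29.3 = 0.3993
  W_A = 1/(μ-λ) = 1/(29.3-11.7) = 1/17.60 = 0.05682

Option B: 2 servers μ = 14.3 (M/M/2)
  ρ_B = λ/(cμ) = 11.7/(2×14.3) = 0.4091
  Offered load a = λ/μ = cρ = 11.7/14.3 = 0.8182
  P₀ = [ Σₙ₌₀^1 aⁿ/n! + a^2/(2!(1-ρ)) ]⁻¹
  Σ = a^0/0! + a^1/1! = 1.0000 + 0.8182 = 1.8182
  a^2/(2!(1-ρ)) = 0.6694/(2 × 0.5909) = 0.5664
  P₀ = 1/(1.8182 + 0.5664) = 0.4194
  Lq = P₀·a^2·ρ / (2!(1-ρ)²) = 0.41935 × 0.66942 × 0.40909 / (2 × 0.34917) = 0.1644
  Wq_B = Lq/λ = 0.16445/11.7 = 0.01406
  W_B = Wq_B + 1/μ = 0.01406 + 0.06993 = 0.08399

Since W_A = 0.05682 < W_B = 0.08399, Option A (single fast server) has the shorter time in system.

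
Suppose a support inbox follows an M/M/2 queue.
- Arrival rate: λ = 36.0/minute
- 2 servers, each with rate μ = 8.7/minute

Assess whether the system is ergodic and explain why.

Stability requires ρ = λ/(cμ) < 1
ρ = 36.0/(2 × 8.7) = 36.0/17.40 = 2.0690
Since 2.0690 ≥ 1, the system is UNSTABLE.
Need c > λ/μ = 36.0/8.7 = 4.14.
Minimum servers needed: c = 5.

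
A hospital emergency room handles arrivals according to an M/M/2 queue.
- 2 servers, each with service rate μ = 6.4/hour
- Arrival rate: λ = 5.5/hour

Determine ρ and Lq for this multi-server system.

Traffic intensity: ρ = λ/(cμ) = 5.5/(2×6.4) = 0.4297
Since ρ = 0.4297 < 1, system is stable.
Offered load a = λ/μ = cρ = 5.5/6.4 = 0.8594
P₀ = [ Σₙ₌₀^1 aⁿ/n! + a^2/(2!(1-ρ)) ]⁻¹
Σ = a^0/0! + a^1/1! = 1.0000 + 0.8594 = 1.8594
a^2/(2!(1-ρ)) = 0.7385/(2 × 0.5703) = 0.6475
P₀ = 1/(1.8594 + 0.6475) = 0.3989
Lq = P₀·a^2·ρ / (2!(1-ρ)²) = 0.3989 × 0.7385 × 0.4297 / (2 × 0.3253) = 0.1946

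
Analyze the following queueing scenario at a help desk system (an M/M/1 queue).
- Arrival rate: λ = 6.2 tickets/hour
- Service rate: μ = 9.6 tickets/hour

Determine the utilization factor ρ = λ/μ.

Server utilization: ρ = λ/μ
ρ = 6.2/9.6 = 0.6458
The server is busy 64.58% of the time.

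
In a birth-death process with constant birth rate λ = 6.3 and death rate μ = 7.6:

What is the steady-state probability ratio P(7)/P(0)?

For constant rates: P(n)/P(0) = (λ/μ)^n
P(7)/P(0) = (6.3/7.6)^7 = 0.82895^7 = 0.2690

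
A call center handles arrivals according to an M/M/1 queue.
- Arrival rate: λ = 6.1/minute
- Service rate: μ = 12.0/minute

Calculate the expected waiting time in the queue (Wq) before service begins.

First, compute utilization: ρ = λ/μ = 6.1/12.0 = 0.5083
For M/M/1: Wq = λ/(μ(μ-λ))
Wq = 6.1/(12.0 × (12.0-6.1))
Wq = 6.1/(12.0 × 5.90)
Wq = 0.08616 minutes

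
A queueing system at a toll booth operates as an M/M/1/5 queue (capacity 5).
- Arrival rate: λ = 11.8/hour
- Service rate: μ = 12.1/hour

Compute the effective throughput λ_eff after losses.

ρ = λ/μ = 11.8/12.1 = 0.9752
P₀ = (1-ρ)/(1-ρ^(K+1)) = (1-0.9752)/(1-0.9752^6) = 0.02480/0.1399 = 0.1773
P_K = P₀×ρ^K = 0.1773 × 0.9752^5 = 0.1773 × 0.8820 = 0.1564
λ_eff = λ(1-P_K) = 11.8 × (1 - 0.15638) = 11.8 × 0.84362 = 9.9547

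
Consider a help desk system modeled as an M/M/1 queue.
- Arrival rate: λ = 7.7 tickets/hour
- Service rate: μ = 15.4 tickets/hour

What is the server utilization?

Server utilization: ρ = λ/μ
ρ = 7.7/15.4 = 0.5000
The server is busy 50.00% of the time.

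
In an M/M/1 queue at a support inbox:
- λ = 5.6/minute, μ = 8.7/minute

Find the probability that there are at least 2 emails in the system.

ρ = λ/μ = 5.6/8.7 = 0.6437
P(N ≥ n) = ρⁿ
P(N ≥ 2) = 0.6437^2
P(N ≥ 2) = 0.4143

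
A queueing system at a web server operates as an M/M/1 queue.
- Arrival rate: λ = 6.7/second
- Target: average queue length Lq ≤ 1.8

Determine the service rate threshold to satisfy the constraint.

For M/M/1: Lq = λ²/(μ(μ-λ))
Need Lq ≤ 1.8, i.e. μ(μ-λ) ≥ λ²/1.8
μ² - 6.7μ - 44.89/1.8 ≥ 0  →  μ² - 6.7μ - 24.9389 ≥ 0
Quadratic formula (positive root): μ = [λ + √(λ² + 4×24.9389)]/2
Discriminant: 44.89 + 4×24.9389 = 144.6456, √144.6456 = 12.02687
μ ≥ (6.7 + 12.02687)/2 = 9.3634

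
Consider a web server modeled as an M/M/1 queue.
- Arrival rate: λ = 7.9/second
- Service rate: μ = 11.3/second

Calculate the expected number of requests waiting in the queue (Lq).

ρ = λ/μ = 7.9/11.3 = 0.6991
For M/M/1: Lq = λ²/(μ(μ-λ))
Lq = 62.41/(11.3 × 3.40)
Lq = 1.6244 requests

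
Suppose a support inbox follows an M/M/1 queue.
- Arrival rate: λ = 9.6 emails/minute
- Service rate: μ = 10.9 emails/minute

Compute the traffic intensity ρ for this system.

Server utilization: ρ = λ/μ
ρ = 9.6/10.9 = 0.8807
The server is busy 88.07% of the time.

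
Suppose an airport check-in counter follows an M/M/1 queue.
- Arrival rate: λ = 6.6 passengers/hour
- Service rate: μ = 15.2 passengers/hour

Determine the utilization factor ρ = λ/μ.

Server utilization: ρ = λ/μ
ρ = 6.6/15.2 = 0.4342
The server is busy 43.42% of the time.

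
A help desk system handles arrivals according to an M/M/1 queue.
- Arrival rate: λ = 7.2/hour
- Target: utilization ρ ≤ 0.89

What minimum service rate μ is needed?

ρ = λ/μ, so μ = λ/ρ
μ ≥ 7.2/0.89 = 8.0899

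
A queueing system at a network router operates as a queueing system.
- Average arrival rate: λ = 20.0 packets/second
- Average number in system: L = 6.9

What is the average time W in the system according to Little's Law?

Little's Law: L = λW, so W = L/λ
W = 6.9/20.0 = 0.3450 seconds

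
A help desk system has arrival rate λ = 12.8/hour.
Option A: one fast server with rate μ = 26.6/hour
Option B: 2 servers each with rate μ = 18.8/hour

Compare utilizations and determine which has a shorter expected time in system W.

Option A: single server μ = 26.6 (M/M/1)
  ρ_A = 12.8/26.6 = 0.4812
  W_A = 1/(μ-λ) = 1/(26.6-12.8) = 1/13.80 = 0.07246

Option B: 2 servers μ = 18.8 (M/M/2)
  ρ_B = λ/(cμ) = 12.8/(2×18.8) = 0.3404
  Offered load a = λ/μ = cρ = 12.8/18.8 = 0.6809
  P₀ = [ Σₙ₌₀^1 aⁿ/n! + a^2/(2!(1-ρ)) ]⁻¹
  Σ = a^0/0! + a^1/1! = 1.0000 + 0.6809 = 1.6809
  a^2/(2!(1-ρ)) = 0.4636/(2 × 0.6596) = 0.3514
  P₀ = 1/(1.6809 + 0.3514) = 0.4921
  Lq = P₀·a^2·ρ / (2!(1-ρ)²) = 0.49206 × 0.46356 × 0.34043 / (2 × 0.43504) = 0.08925
  Wq_B = Lq/λ = 0.089246/12.8 = 0.006972
  W_B = Wq_B + 1/μ = 0.006972 + 0.05319 = 0.06016

Since W_B = 0.06016 < W_A = 0.07246, Option B (multiple servers) has the shorter time in system.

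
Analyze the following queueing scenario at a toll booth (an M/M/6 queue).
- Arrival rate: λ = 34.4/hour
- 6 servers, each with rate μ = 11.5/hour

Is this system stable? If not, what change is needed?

Stability requires ρ = λ/(cμ) < 1
ρ = 34.4/(6 × 11.5) = 34.4/69.00 = 0.4986
Since 0.4986 < 1, the system is STABLE.
The servers are busy 49.86% of the time.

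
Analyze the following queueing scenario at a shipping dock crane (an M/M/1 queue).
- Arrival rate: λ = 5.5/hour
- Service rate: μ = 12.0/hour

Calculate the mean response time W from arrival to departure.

First, compute utilization: ρ = λ/μ = 5.5/12.0 = 0.4583
For M/M/1: W = 1/(μ-λ)
W = 1/(12.0-5.5) = 1/6.50
W = 0.1538 hours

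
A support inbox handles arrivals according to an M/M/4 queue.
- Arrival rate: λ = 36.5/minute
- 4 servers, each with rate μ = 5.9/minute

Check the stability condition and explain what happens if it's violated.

Stability requires ρ = λ/(cμ) < 1
ρ = 36.5/(4 × 5.9) = 36.5/23.60 = 1.5466
Since 1.5466 ≥ 1, the system is UNSTABLE.
Need c > λ/μ = 36.5/5.9 = 6.19.
Minimum servers needed: c = 7.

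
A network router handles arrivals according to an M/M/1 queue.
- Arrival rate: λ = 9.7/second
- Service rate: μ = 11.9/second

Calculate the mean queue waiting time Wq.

First, compute utilization: ρ = λ/μ = 9.7/11.9 = 0.8151
For M/M/1: Wq = λ/(μ(μ-λ))
Wq = 9.7/(11.9 × (11.9-9.7))
Wq = 9.7/(11.9 × 2.20)
Wq = 0.3705 seconds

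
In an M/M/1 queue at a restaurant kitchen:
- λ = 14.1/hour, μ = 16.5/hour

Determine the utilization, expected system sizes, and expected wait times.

Step 1: ρ = λ/μ = 14.1/16.5 = 0.8545
Step 2: L = λ/(μ-λ) = 14.1/2.40 = 5.8750
Step 3: Lq = λ²/(μ(μ-λ)) = 198.81/(16.5×2.40) = 5.0205
Step 4: W = 1/(μ-λ) = 1/2.40 = 0.41667
Step 5: Wq = λ/(μ(μ-λ)) = 14.1/(16.5×2.40) = 0.3561
Step 6: P(0) = 1-ρ = 0.1455
Verify: L = λW = 14.1×0.41667 = 5.8750 ✔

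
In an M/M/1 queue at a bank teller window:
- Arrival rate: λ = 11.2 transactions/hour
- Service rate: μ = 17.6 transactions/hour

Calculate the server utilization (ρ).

Server utilization: ρ = λ/μ
ρ = 11.2/17.6 = 0.6364
The server is busy 63.64% of the time.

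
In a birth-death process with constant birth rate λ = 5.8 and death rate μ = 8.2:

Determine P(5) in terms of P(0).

For constant rates: P(n)/P(0) = (λ/μ)^n
P(5)/P(0) = (5.8/8.2)^5 = 0.7073^5 = 0.1770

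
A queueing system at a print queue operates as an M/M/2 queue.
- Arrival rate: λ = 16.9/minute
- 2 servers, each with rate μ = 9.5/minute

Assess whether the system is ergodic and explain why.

Stability requires ρ = λ/(cμ) < 1
ρ = 16.9/(2 × 9.5) = 16.9/19.00 = 0.8895
Since 0.8895 < 1, the system is STABLE.
The servers are busy 88.95% of the time.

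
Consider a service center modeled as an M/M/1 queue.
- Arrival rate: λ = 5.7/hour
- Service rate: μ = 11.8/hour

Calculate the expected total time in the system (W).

First, compute utilization: ρ = λ/μ = 5.7/11.8 = 0.4831
For M/M/1: W = 1/(μ-λ)
W = 1/(11.8-5.7) = 1/6.10
W = 0.1639 hours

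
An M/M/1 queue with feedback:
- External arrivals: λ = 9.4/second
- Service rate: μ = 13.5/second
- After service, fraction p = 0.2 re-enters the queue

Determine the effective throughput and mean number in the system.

Effective arrival rate: λ_eff = λ/(1-p) = 9.4/(1-0.2) = 9.4/0.80 = 11.7500
ρ = λ_eff/μ = 11.7500/13.5 = 0.87037
L = ρ/(1-ρ) = 0.87037/(1-0.87037) = 6.7143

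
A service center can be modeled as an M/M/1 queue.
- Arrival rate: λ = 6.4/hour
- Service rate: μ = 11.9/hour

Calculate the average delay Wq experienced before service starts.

First, compute utilization: ρ = λ/μ = 6.4/11.9 = 0.5378
For M/M/1: Wq = λ/(μ(μ-λ))
Wq = 6.4/(11.9 × (11.9-6.4))
Wq = 6.4/(11.9 × 5.50)
Wq = 0.09778 hours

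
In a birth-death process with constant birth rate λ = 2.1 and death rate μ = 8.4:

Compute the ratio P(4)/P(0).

For constant rates: P(n)/P(0) = (λ/μ)^n
P(4)/P(0) = (2.1/8.4)^4 = 0.2500^4 = 0.003906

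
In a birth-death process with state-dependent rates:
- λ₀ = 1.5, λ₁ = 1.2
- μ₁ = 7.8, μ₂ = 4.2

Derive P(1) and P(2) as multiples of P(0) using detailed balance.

Balance equations:
State 0: λ₀P₀ = μ₁P₁ → P₁ = (λ₀/μ₁)P₀ = (1.5/7.8)P₀ = 0.1923P₀
State 1: P₂ = (λ₀λ₁)/(μ₁μ₂)P₀ = (1.5×1.2)/(7.8×4.2)P₀ = 0.05495P₀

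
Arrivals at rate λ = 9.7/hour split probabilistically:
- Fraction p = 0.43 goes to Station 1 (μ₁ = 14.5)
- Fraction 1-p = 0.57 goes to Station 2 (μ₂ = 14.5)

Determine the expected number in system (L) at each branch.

Effective rates: λ₁ = 9.7×0.43 = 4.171, λ₂ = 9.7×0.57 = 5.529
Station 1: ρ₁ = 4.171/14.5 = 0.28766, L₁ = ρ₁/(1-ρ₁) = 0.28766/(1-0.28766) = 0.4038
Station 2: ρ₂ = 5.529/14.5 = 0.3813, L₂ = ρ₂/(1-ρ₂) = 0.3813/(1-0.3813) = 0.6163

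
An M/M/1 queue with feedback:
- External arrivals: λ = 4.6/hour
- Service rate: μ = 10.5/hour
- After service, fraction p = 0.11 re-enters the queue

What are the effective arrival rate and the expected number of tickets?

Effective arrival rate: λ_eff = λ/(1-p) = 4.6/(1-0.11) = 4.6/0.89 = 5.1685
ρ = λ_eff/μ = 5.1685/10.5 = 0.49224
L = ρ/(1-ρ) = 0.49224/(1-0.49224) = 0.9694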